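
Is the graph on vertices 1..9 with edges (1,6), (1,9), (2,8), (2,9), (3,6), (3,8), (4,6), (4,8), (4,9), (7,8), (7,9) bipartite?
Yes. Partition: {1, 2, 3, 4, 5, 7}, {6, 8, 9}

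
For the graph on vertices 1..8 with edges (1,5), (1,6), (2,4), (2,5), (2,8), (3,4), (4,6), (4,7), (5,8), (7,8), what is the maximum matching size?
4 (matching: (1,6), (2,5), (3,4), (7,8); upper bound floor(n/2) = floor(8/2) = 4)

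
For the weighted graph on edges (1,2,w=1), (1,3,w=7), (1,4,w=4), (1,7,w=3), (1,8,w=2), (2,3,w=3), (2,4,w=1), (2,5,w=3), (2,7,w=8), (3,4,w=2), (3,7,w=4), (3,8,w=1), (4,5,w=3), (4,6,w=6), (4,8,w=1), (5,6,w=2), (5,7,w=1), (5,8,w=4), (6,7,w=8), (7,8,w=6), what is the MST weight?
10 (MST edges: (1,2,w=1), (1,7,w=3), (2,4,w=1), (3,8,w=1), (4,8,w=1), (5,6,w=2), (5,7,w=1); sum of weights 1 + 3 + 1 + 1 + 1 + 2 + 1 = 10)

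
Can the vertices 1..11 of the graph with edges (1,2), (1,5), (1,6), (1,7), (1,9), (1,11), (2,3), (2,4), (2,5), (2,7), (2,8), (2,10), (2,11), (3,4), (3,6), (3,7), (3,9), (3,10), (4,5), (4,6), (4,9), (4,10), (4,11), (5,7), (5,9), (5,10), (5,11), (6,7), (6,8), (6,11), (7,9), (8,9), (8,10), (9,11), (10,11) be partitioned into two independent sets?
No (odd cycle of length 3: 5 -> 1 -> 7 -> 5)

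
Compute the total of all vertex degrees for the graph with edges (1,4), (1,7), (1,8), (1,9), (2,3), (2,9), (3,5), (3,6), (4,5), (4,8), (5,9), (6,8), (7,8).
26 (handshake: sum of degrees = 2|E| = 2 x 13 = 26)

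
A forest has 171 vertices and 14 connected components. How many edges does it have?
157 (Each of the 14 component trees on V_i vertices has V_i - 1 edges; summing gives V - C = 171 - 14 = 157)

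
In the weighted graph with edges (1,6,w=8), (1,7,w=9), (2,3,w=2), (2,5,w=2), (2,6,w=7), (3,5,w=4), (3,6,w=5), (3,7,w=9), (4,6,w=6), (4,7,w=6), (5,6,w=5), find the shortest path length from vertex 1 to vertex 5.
13 (path: 1 -> 6 -> 5; weights 8 + 5 = 13)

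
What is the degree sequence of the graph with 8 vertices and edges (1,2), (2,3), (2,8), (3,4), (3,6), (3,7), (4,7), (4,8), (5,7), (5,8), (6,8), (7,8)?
[5, 4, 4, 3, 3, 2, 2, 1] (degrees: deg(1)=1, deg(2)=3, deg(3)=4, deg(4)=3, deg(5)=2, deg(6)=2, deg(7)=4, deg(8)=5)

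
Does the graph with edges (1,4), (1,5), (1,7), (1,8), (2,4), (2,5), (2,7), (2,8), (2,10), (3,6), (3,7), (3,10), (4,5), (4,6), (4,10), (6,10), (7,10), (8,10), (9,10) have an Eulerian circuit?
No (8 vertices have odd degree: {2, 3, 4, 5, 6, 8, 9, 10}; Eulerian circuit requires 0)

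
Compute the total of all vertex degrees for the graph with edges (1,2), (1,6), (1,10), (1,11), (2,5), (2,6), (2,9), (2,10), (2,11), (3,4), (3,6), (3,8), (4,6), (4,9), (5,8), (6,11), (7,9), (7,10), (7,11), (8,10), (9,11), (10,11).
44 (handshake: sum of degrees = 2|E| = 2 x 22 = 44)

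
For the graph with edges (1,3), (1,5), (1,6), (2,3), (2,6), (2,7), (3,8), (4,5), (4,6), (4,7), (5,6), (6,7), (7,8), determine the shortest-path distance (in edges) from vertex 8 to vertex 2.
2 (path: 8 -> 3 -> 2, 2 edges)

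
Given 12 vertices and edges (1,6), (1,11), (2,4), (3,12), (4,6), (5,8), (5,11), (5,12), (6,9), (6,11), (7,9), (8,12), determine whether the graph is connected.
No, it has 2 components: {1, 2, 3, 4, 5, 6, 7, 8, 9, 11, 12}, {10}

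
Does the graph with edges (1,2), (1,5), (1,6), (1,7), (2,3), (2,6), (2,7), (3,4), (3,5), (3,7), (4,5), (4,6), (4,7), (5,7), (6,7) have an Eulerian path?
Yes — and in fact it has an Eulerian circuit (the graph is connected and all 7 vertices have even degree)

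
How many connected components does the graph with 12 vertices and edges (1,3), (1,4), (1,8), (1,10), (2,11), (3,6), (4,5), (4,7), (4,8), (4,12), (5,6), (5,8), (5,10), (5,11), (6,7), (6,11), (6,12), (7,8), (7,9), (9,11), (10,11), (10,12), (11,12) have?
1 (components: {1, 2, 3, 4, 5, 6, 7, 8, 9, 10, 11, 12})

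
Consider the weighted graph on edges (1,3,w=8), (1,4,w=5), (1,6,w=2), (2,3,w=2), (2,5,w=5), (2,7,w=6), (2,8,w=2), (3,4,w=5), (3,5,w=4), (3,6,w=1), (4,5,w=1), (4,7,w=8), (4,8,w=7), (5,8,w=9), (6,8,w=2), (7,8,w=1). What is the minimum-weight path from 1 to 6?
2 (path: 1 -> 6; weights 2 = 2)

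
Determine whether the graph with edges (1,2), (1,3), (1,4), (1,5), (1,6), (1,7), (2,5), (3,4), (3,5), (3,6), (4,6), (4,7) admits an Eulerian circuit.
No (2 vertices have odd degree: {5, 6}; Eulerian circuit requires 0)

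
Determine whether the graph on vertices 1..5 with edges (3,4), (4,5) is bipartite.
Yes. Partition: {1, 2, 3, 5}, {4}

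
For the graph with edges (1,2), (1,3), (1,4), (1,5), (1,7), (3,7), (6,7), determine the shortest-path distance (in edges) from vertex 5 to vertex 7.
2 (path: 5 -> 1 -> 7, 2 edges)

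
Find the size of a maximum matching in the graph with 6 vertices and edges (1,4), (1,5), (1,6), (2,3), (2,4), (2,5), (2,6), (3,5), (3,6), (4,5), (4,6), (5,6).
3 (matching: (1,5), (2,4), (3,6); upper bound floor(n/2) = floor(6/2) = 3)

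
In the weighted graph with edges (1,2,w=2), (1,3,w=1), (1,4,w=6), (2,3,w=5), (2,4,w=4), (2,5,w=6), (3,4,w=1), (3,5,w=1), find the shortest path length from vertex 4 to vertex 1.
2 (path: 4 -> 3 -> 1; weights 1 + 1 = 2)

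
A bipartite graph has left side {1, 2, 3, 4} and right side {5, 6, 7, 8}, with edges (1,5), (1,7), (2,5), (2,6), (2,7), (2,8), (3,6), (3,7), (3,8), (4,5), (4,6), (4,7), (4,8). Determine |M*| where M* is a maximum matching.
4 (matching: (1,7), (2,8), (3,6), (4,5); upper bound min(|L|,|R|) = min(4,4) = 4)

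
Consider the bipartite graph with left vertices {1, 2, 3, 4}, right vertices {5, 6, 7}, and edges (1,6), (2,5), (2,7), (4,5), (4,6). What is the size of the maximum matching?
3 (matching: (1,6), (2,7), (4,5); upper bound min(|L|,|R|) = min(4,3) = 3)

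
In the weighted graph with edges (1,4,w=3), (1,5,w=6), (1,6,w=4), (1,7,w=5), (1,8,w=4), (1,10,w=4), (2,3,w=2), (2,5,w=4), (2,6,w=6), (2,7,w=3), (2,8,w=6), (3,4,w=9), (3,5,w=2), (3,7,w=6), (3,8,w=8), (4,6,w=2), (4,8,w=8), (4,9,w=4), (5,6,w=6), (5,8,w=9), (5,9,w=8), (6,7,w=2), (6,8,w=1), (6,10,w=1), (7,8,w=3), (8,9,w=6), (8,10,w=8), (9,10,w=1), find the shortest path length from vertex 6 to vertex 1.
4 (path: 6 -> 1; weights 4 = 4)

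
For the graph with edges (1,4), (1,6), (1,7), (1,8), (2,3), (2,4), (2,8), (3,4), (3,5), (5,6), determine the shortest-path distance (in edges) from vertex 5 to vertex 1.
2 (path: 5 -> 6 -> 1, 2 edges)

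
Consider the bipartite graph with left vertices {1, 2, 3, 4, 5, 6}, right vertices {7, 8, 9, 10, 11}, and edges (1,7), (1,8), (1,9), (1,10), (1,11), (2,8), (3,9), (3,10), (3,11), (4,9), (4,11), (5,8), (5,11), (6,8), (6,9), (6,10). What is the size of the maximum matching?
5 (matching: (1,7), (2,8), (3,10), (4,9), (5,11); upper bound min(|L|,|R|) = min(6,5) = 5)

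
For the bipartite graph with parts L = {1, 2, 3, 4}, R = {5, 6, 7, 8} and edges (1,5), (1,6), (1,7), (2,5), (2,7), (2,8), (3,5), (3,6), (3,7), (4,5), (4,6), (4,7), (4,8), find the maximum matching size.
4 (matching: (1,7), (2,8), (3,6), (4,5); upper bound min(|L|,|R|) = min(4,4) = 4)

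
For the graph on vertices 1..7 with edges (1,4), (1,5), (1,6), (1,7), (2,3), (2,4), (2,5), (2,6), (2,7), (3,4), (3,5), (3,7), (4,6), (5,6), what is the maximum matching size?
3 (matching: (1,5), (2,7), (4,6); upper bound floor(n/2) = floor(7/2) = 3)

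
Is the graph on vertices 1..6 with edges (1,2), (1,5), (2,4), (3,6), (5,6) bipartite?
Yes. Partition: {1, 4, 6}, {2, 3, 5}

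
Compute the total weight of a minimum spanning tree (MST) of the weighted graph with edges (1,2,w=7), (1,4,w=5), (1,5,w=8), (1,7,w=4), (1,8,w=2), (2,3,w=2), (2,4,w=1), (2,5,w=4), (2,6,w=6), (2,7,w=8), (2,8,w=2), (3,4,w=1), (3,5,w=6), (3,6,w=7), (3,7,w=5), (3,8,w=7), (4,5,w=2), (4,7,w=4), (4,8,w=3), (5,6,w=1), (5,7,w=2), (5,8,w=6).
11 (MST edges: (1,8,w=2), (2,4,w=1), (2,8,w=2), (3,4,w=1), (4,5,w=2), (5,6,w=1), (5,7,w=2); sum of weights 2 + 1 + 2 + 1 + 2 + 1 + 2 = 11)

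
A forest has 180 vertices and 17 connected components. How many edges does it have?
163 (Each of the 17 component trees on V_i vertices has V_i - 1 edges; summing gives V - C = 180 - 17 = 163)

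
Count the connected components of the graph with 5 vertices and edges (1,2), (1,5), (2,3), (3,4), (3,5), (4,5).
1 (components: {1, 2, 3, 4, 5})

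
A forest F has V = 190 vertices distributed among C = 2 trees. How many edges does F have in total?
188 (Each of the 2 component trees on V_i vertices has V_i - 1 edges; summing gives V - C = 190 - 2 = 188)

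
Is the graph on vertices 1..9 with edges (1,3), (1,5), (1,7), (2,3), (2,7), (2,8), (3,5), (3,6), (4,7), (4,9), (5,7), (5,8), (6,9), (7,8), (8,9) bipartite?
No (odd cycle of length 3: 7 -> 1 -> 5 -> 7)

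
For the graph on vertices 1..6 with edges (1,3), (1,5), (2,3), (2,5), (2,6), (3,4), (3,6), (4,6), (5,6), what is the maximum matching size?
3 (matching: (1,5), (2,3), (4,6); upper bound floor(n/2) = floor(6/2) = 3)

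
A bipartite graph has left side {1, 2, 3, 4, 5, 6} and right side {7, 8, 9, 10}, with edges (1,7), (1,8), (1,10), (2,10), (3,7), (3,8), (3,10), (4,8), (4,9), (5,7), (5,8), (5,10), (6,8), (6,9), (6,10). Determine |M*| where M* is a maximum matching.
4 (matching: (1,10), (3,8), (4,9), (5,7); upper bound min(|L|,|R|) = min(6,4) = 4)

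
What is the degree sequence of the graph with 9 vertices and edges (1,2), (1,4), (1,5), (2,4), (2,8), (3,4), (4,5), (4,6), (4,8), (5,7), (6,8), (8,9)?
[6, 4, 3, 3, 3, 2, 1, 1, 1] (degrees: deg(1)=3, deg(2)=3, deg(3)=1, deg(4)=6, deg(5)=3, deg(6)=2, deg(7)=1, deg(8)=4, deg(9)=1)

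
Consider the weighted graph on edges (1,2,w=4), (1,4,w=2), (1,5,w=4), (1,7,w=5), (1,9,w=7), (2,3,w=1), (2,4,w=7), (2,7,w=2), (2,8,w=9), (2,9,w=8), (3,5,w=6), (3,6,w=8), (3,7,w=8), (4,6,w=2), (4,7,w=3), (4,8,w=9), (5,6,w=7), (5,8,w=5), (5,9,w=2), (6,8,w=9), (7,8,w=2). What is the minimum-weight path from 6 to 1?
4 (path: 6 -> 4 -> 1; weights 2 + 2 = 4)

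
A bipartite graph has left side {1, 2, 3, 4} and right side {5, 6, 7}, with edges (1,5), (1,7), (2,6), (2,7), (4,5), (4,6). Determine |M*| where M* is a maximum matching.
3 (matching: (1,7), (2,6), (4,5); upper bound min(|L|,|R|) = min(4,3) = 3)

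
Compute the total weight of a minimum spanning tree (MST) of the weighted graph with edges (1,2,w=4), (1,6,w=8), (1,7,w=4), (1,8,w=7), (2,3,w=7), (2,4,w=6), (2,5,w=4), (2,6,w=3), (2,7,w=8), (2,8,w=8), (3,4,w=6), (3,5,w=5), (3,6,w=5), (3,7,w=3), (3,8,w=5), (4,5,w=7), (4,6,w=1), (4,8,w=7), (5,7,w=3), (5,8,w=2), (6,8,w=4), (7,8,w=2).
19 (MST edges: (1,2,w=4), (1,7,w=4), (2,6,w=3), (3,7,w=3), (4,6,w=1), (5,8,w=2), (7,8,w=2); sum of weights 4 + 4 + 3 + 3 + 1 + 2 + 2 = 19)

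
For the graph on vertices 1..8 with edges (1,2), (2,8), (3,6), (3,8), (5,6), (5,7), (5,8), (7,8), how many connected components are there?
2 (components: {1, 2, 3, 5, 6, 7, 8}, {4})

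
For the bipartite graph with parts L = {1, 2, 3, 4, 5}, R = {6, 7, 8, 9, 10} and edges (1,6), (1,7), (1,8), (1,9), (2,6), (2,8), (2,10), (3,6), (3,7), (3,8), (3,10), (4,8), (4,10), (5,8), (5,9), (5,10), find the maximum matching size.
5 (matching: (1,9), (2,6), (3,7), (4,8), (5,10); upper bound min(|L|,|R|) = min(5,5) = 5)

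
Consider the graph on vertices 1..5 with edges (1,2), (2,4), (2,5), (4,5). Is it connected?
No, it has 2 components: {1, 2, 4, 5}, {3}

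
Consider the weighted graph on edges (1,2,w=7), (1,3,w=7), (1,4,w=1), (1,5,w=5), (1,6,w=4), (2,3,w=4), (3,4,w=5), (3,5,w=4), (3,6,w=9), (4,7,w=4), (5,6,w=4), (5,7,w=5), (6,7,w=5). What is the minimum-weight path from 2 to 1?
7 (path: 2 -> 1; weights 7 = 7)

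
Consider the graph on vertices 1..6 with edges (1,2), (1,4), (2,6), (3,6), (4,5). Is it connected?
Yes (BFS from 1 visits [1, 2, 4, 6, 5, 3] — all 6 vertices reached)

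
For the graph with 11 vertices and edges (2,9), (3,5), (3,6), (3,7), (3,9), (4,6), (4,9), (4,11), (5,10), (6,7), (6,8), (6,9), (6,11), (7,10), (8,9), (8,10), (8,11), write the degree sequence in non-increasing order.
[6, 5, 4, 4, 3, 3, 3, 3, 2, 1, 0] (degrees: deg(1)=0, deg(2)=1, deg(3)=4, deg(4)=3, deg(5)=2, deg(6)=6, deg(7)=3, deg(8)=4, deg(9)=5, deg(10)=3, deg(11)=3)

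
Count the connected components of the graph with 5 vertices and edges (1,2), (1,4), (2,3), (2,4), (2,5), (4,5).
1 (components: {1, 2, 3, 4, 5})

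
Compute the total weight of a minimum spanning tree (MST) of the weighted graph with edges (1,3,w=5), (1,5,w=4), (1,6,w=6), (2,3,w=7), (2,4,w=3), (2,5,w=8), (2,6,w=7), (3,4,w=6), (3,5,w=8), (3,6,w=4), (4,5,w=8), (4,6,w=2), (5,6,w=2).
15 (MST edges: (1,5,w=4), (2,4,w=3), (3,6,w=4), (4,6,w=2), (5,6,w=2); sum of weights 4 + 3 + 4 + 2 + 2 = 15)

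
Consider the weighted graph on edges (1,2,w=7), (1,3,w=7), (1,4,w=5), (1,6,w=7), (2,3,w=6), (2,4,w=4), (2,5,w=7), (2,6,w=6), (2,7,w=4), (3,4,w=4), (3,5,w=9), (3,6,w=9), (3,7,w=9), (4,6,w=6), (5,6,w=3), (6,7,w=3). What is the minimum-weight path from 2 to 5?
7 (path: 2 -> 5; weights 7 = 7)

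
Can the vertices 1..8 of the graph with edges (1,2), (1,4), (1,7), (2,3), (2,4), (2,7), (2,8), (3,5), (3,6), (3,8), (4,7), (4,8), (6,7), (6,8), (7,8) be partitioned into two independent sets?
No (odd cycle of length 3: 7 -> 1 -> 4 -> 7)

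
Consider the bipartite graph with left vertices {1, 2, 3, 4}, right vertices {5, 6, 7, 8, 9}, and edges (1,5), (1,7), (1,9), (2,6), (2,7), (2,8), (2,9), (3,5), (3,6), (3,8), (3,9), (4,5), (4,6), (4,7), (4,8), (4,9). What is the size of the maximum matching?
4 (matching: (1,9), (2,8), (3,6), (4,7); upper bound min(|L|,|R|) = min(4,5) = 4)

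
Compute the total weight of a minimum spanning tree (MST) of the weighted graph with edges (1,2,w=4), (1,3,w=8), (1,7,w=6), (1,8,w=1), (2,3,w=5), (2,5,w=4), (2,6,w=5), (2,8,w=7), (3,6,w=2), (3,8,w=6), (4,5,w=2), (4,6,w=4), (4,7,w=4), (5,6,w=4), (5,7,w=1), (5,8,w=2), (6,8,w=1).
13 (MST edges: (1,2,w=4), (1,8,w=1), (3,6,w=2), (4,5,w=2), (5,7,w=1), (5,8,w=2), (6,8,w=1); sum of weights 4 + 1 + 2 + 2 + 1 + 2 + 1 = 13)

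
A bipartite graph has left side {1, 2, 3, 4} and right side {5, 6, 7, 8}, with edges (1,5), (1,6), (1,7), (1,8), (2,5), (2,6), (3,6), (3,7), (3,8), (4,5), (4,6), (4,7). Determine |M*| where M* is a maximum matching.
4 (matching: (1,8), (2,6), (3,7), (4,5); upper bound min(|L|,|R|) = min(4,4) = 4)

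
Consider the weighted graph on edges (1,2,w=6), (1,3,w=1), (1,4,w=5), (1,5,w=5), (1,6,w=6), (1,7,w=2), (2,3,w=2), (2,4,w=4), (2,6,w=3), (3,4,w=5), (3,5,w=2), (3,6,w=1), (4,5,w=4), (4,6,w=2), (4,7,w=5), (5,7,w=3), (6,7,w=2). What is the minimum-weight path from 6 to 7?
2 (path: 6 -> 7; weights 2 = 2)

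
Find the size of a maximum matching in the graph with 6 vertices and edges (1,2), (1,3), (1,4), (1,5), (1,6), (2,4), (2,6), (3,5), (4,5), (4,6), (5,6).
3 (matching: (1,6), (2,4), (3,5); upper bound floor(n/2) = floor(6/2) = 3)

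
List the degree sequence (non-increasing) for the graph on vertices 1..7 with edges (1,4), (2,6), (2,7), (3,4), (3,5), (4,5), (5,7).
[3, 3, 2, 2, 2, 1, 1] (degrees: deg(1)=1, deg(2)=2, deg(3)=2, deg(4)=3, deg(5)=3, deg(6)=1, deg(7)=2)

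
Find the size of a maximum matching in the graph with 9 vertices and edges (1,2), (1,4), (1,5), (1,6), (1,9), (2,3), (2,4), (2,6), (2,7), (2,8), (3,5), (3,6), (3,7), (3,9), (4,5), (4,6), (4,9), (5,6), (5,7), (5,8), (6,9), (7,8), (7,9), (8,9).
4 (matching: (1,6), (3,7), (4,5), (8,9); upper bound floor(n/2) = floor(9/2) = 4)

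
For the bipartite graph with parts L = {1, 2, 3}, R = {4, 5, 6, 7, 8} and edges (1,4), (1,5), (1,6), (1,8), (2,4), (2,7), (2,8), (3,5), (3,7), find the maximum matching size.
3 (matching: (1,6), (2,8), (3,7); upper bound min(|L|,|R|) = min(3,5) = 3)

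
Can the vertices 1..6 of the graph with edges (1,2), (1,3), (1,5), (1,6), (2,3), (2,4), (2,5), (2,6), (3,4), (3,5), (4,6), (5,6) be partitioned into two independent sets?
No (odd cycle of length 3: 5 -> 1 -> 3 -> 5)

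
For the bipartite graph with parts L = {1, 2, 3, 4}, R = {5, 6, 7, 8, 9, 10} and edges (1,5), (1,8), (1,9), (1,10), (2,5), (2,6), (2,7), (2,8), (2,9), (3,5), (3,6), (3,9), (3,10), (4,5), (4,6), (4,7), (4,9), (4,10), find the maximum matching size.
4 (matching: (1,10), (2,8), (3,9), (4,7); upper bound min(|L|,|R|) = min(4,6) = 4)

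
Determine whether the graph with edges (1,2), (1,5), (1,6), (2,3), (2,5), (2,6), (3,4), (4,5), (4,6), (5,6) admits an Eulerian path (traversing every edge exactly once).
Yes (the graph is connected and exactly 2 vertices have odd degree: {1, 4}; any Eulerian path must start and end at those)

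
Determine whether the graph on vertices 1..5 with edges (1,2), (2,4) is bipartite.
Yes. Partition: {1, 3, 4, 5}, {2}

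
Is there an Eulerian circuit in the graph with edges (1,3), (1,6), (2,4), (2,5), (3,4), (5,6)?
Yes (the graph is connected and all 6 vertices have even degree)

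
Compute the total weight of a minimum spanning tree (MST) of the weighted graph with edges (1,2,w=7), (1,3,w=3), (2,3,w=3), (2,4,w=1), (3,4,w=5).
7 (MST edges: (1,3,w=3), (2,3,w=3), (2,4,w=1); sum of weights 3 + 3 + 1 = 7)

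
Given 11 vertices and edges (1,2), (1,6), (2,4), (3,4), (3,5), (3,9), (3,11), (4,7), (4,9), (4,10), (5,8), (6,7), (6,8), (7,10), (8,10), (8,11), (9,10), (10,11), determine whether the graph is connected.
Yes (BFS from 1 visits [1, 2, 6, 4, 7, 8, 3, 9, 10, 5, 11] — all 11 vertices reached)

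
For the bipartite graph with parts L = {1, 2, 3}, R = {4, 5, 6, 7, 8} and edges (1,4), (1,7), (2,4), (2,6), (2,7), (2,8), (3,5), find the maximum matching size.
3 (matching: (1,7), (2,8), (3,5); upper bound min(|L|,|R|) = min(3,5) = 3)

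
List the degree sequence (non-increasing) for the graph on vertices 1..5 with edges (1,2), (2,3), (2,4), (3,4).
[3, 2, 2, 1, 0] (degrees: deg(1)=1, deg(2)=3, deg(3)=2, deg(4)=2, deg(5)=0)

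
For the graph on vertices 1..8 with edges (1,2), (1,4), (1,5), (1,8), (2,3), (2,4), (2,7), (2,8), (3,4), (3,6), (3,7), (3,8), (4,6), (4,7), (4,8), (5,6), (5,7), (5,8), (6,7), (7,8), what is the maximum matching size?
4 (matching: (1,5), (2,3), (4,6), (7,8); upper bound floor(n/2) = floor(8/2) = 4)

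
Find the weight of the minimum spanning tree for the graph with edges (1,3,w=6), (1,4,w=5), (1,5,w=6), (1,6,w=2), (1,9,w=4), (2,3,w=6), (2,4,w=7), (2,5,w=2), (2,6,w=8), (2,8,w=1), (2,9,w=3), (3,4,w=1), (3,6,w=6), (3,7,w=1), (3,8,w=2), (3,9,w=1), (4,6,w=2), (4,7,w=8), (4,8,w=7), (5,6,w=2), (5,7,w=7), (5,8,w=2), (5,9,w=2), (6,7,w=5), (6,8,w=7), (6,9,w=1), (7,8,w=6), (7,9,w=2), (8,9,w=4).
11 (MST edges: (1,6,w=2), (2,5,w=2), (2,8,w=1), (3,4,w=1), (3,7,w=1), (3,8,w=2), (3,9,w=1), (6,9,w=1); sum of weights 2 + 2 + 1 + 1 + 1 + 2 + 1 + 1 = 11)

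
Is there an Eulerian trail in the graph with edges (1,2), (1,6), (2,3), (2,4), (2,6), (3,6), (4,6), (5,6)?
Yes (the graph is connected and exactly 2 vertices have odd degree: {5, 6}; any Eulerian path must start and end at those)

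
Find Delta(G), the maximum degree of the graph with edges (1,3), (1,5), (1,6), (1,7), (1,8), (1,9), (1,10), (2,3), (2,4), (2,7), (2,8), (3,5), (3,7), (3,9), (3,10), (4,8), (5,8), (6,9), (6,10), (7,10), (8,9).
7 (attained at vertex 1)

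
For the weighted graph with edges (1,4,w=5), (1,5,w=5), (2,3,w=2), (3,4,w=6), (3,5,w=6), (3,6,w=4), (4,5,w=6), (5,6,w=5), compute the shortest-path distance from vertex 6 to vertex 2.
6 (path: 6 -> 3 -> 2; weights 4 + 2 = 6)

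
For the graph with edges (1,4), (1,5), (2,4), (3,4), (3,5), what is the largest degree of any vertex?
3 (attained at vertex 4)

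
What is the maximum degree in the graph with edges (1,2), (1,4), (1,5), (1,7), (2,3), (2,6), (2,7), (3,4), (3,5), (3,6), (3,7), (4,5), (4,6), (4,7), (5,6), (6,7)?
5 (attained at vertices 3, 4, 6, 7)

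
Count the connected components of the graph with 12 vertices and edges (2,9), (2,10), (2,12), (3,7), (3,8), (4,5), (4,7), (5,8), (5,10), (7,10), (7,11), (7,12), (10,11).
3 (components: {1}, {2, 3, 4, 5, 7, 8, 9, 10, 11, 12}, {6})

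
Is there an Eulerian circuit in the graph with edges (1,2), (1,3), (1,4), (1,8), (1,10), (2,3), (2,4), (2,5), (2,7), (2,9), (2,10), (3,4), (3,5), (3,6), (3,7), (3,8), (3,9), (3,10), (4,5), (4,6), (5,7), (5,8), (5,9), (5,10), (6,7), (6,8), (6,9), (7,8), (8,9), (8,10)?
No (10 vertices have odd degree: {1, 2, 3, 4, 5, 6, 7, 8, 9, 10}; Eulerian circuit requires 0)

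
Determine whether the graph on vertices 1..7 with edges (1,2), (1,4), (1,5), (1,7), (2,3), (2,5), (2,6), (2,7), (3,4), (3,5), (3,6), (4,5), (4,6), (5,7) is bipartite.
No (odd cycle of length 3: 4 -> 1 -> 5 -> 4)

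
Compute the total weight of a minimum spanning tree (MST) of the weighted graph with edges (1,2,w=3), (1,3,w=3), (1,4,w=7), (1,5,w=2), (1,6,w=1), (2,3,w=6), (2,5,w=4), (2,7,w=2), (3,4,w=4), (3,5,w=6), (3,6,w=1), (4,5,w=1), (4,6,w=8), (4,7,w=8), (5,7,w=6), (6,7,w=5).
10 (MST edges: (1,2,w=3), (1,5,w=2), (1,6,w=1), (2,7,w=2), (3,6,w=1), (4,5,w=1); sum of weights 3 + 2 + 1 + 2 + 1 + 1 = 10)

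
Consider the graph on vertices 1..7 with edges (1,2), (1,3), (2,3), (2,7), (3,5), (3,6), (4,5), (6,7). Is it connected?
Yes (BFS from 1 visits [1, 2, 3, 7, 5, 6, 4] — all 7 vertices reached)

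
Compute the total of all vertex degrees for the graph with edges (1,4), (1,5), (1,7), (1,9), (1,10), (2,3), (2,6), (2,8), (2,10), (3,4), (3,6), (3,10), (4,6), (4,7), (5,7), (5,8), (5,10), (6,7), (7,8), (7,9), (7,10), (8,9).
44 (handshake: sum of degrees = 2|E| = 2 x 22 = 44)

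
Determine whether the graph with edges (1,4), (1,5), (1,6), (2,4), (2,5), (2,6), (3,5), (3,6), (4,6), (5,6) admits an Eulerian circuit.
No (4 vertices have odd degree: {1, 2, 4, 6}; Eulerian circuit requires 0)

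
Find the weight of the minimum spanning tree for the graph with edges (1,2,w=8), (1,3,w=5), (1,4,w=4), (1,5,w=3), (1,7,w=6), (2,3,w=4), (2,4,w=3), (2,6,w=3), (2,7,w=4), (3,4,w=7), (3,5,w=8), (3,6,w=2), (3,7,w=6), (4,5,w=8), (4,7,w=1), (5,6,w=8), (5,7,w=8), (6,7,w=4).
16 (MST edges: (1,4,w=4), (1,5,w=3), (2,4,w=3), (2,6,w=3), (3,6,w=2), (4,7,w=1); sum of weights 4 + 3 + 3 + 3 + 2 + 1 = 16)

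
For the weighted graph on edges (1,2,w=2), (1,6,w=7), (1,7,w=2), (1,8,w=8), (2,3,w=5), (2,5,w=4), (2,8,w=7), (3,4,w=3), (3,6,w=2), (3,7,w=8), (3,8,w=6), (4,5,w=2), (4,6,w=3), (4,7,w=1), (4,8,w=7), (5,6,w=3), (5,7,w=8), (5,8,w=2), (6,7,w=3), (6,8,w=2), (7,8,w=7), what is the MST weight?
13 (MST edges: (1,2,w=2), (1,7,w=2), (3,6,w=2), (4,5,w=2), (4,7,w=1), (5,8,w=2), (6,8,w=2); sum of weights 2 + 2 + 2 + 2 + 1 + 2 + 2 = 13)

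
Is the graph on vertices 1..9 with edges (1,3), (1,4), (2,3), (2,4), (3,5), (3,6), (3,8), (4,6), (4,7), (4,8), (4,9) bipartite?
Yes. Partition: {1, 2, 5, 6, 7, 8, 9}, {3, 4}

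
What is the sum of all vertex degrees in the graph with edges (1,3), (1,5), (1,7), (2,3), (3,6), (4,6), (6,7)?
14 (handshake: sum of degrees = 2|E| = 2 x 7 = 14)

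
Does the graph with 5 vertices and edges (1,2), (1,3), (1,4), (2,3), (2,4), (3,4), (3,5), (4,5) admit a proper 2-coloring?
No (odd cycle of length 3: 3 -> 1 -> 2 -> 3)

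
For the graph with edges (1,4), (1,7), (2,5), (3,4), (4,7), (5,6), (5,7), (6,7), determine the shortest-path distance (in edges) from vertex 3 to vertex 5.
3 (path: 3 -> 4 -> 7 -> 5, 3 edges)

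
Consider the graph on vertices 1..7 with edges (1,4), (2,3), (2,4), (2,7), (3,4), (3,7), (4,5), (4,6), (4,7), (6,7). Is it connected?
Yes (BFS from 1 visits [1, 4, 2, 3, 5, 6, 7] — all 7 vertices reached)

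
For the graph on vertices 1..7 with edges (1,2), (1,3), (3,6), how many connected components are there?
4 (components: {1, 2, 3, 6}, {4}, {5}, {7})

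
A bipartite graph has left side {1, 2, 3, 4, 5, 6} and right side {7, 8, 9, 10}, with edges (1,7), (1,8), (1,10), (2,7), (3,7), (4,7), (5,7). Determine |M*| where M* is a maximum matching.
2 (matching: (1,10), (2,7); upper bound min(|L|,|R|) = min(6,4) = 4)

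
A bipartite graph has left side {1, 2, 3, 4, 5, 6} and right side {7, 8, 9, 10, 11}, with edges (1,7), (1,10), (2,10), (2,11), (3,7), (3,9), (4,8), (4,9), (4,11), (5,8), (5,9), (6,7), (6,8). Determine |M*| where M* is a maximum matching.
5 (matching: (1,10), (2,11), (3,9), (4,8), (6,7); upper bound min(|L|,|R|) = min(6,5) = 5)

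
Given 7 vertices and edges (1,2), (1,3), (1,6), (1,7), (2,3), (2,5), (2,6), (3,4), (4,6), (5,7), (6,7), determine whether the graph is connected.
Yes (BFS from 1 visits [1, 2, 3, 6, 7, 5, 4] — all 7 vertices reached)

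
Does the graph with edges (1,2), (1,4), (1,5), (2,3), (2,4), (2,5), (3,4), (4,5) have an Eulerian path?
Yes (the graph is connected and exactly 2 vertices have odd degree: {1, 5}; any Eulerian path must start and end at those)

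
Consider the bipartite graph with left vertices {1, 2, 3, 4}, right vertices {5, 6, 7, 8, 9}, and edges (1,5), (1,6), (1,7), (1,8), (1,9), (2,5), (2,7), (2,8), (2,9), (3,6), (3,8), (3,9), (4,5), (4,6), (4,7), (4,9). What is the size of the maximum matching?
4 (matching: (1,9), (2,8), (3,6), (4,7); upper bound min(|L|,|R|) = min(4,5) = 4)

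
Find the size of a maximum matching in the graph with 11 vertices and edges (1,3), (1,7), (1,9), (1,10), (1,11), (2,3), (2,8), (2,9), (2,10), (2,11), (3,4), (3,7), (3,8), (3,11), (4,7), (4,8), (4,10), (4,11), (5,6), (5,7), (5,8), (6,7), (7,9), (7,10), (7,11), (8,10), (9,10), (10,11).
5 (matching: (1,3), (2,9), (5,8), (6,7), (10,11); upper bound floor(n/2) = floor(11/2) = 5)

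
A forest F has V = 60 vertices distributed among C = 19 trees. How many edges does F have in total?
41 (Each of the 19 component trees on V_i vertices has V_i - 1 edges; summing gives V - C = 60 - 19 = 41)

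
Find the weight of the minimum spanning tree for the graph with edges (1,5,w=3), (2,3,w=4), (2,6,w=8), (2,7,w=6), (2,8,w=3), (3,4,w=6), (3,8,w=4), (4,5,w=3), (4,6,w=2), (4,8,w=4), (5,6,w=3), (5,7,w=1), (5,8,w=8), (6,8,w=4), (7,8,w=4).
20 (MST edges: (1,5,w=3), (2,3,w=4), (2,8,w=3), (4,5,w=3), (4,6,w=2), (4,8,w=4), (5,7,w=1); sum of weights 3 + 4 + 3 + 3 + 2 + 4 + 1 = 20)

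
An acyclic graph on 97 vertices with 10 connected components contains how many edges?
87 (Each of the 10 component trees on V_i vertices has V_i - 1 edges; summing gives V - C = 97 - 10 = 87)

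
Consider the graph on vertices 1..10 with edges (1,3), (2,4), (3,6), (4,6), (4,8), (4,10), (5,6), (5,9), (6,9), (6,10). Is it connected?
No, it has 2 components: {1, 2, 3, 4, 5, 6, 8, 9, 10}, {7}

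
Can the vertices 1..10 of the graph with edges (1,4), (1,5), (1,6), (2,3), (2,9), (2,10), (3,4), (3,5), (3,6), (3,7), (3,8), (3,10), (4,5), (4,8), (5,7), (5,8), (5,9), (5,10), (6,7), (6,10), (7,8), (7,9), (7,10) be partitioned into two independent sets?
No (odd cycle of length 3: 4 -> 1 -> 5 -> 4)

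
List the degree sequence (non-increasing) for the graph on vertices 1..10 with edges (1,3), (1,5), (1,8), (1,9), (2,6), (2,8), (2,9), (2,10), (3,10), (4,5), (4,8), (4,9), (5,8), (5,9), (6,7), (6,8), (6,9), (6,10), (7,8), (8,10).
[7, 5, 5, 4, 4, 4, 4, 3, 2, 2] (degrees: deg(1)=4, deg(2)=4, deg(3)=2, deg(4)=3, deg(5)=4, deg(6)=5, deg(7)=2, deg(8)=7, deg(9)=5, deg(10)=4)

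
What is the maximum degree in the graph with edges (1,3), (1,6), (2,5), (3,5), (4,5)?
3 (attained at vertex 5)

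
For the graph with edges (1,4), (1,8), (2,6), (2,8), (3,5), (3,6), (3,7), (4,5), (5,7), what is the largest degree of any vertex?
3 (attained at vertices 3, 5)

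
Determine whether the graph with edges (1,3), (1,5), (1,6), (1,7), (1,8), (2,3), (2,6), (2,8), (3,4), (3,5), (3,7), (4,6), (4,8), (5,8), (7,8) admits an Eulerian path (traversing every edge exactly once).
No (8 vertices have odd degree: {1, 2, 3, 4, 5, 6, 7, 8}; Eulerian path requires 0 or 2)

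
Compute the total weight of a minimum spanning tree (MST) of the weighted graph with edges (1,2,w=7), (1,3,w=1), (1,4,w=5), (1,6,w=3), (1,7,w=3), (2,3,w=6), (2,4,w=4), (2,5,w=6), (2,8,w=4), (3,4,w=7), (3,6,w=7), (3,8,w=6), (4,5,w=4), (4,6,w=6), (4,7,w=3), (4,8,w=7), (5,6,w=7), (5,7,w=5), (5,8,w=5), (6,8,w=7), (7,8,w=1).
19 (MST edges: (1,3,w=1), (1,6,w=3), (1,7,w=3), (2,8,w=4), (4,5,w=4), (4,7,w=3), (7,8,w=1); sum of weights 1 + 3 + 3 + 4 + 4 + 3 + 1 = 19)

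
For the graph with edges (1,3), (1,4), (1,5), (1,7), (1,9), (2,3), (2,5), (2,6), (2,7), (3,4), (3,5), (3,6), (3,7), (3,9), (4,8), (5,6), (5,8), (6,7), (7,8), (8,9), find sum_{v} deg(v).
40 (handshake: sum of degrees = 2|E| = 2 x 20 = 40)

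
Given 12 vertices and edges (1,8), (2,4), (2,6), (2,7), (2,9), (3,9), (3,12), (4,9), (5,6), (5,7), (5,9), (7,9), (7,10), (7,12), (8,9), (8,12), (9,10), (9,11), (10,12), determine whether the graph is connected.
Yes (BFS from 1 visits [1, 8, 9, 12, 2, 3, 4, 5, 7, 10, 11, 6] — all 12 vertices reached)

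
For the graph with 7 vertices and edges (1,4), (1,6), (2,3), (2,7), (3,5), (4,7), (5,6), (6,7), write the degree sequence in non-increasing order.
[3, 3, 2, 2, 2, 2, 2] (degrees: deg(1)=2, deg(2)=2, deg(3)=2, deg(4)=2, deg(5)=2, deg(6)=3, deg(7)=3)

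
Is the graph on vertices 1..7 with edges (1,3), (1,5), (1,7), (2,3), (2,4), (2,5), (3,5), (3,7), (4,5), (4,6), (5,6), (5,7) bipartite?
No (odd cycle of length 3: 7 -> 1 -> 5 -> 7)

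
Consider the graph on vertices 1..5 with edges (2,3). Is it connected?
No, it has 4 components: {1}, {2, 3}, {4}, {5}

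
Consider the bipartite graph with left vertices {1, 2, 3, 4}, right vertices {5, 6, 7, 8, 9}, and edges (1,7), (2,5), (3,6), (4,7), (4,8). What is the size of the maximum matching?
4 (matching: (1,7), (2,5), (3,6), (4,8); upper bound min(|L|,|R|) = min(4,5) = 4)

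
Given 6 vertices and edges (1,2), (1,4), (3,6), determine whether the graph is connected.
No, it has 3 components: {1, 2, 4}, {3, 6}, {5}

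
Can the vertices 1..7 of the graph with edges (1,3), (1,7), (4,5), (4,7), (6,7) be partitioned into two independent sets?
Yes. Partition: {1, 2, 4, 6}, {3, 5, 7}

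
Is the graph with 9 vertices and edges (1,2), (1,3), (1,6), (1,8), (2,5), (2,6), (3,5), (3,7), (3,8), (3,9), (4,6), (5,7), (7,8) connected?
Yes (BFS from 1 visits [1, 2, 3, 6, 8, 5, 7, 9, 4] — all 9 vertices reached)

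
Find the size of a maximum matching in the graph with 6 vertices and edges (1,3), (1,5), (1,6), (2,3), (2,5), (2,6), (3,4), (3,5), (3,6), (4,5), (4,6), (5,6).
3 (matching: (1,5), (2,3), (4,6); upper bound floor(n/2) = floor(6/2) = 3)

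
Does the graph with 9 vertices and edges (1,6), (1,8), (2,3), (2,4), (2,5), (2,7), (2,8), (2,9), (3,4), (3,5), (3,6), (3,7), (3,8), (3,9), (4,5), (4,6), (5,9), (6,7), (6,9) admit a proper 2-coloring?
No (odd cycle of length 5: 4 -> 6 -> 1 -> 8 -> 2 -> 4)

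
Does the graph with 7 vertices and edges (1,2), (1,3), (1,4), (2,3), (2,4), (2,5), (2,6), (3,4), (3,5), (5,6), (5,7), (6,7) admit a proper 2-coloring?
No (odd cycle of length 3: 2 -> 1 -> 3 -> 2)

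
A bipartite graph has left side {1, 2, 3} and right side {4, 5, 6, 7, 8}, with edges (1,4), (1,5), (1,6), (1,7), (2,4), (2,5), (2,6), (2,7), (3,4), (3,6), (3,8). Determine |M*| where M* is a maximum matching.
3 (matching: (1,7), (2,6), (3,8); upper bound min(|L|,|R|) = min(3,5) = 3)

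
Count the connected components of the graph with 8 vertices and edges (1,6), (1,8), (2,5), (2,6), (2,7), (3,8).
2 (components: {1, 2, 3, 5, 6, 7, 8}, {4})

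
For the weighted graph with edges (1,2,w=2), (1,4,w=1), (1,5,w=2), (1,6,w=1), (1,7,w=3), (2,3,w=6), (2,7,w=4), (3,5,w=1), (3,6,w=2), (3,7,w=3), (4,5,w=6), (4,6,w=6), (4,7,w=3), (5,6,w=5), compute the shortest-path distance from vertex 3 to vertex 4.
4 (path: 3 -> 5 -> 1 -> 4; weights 1 + 2 + 1 = 4)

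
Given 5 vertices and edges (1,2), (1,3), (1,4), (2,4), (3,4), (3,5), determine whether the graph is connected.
Yes (BFS from 1 visits [1, 2, 3, 4, 5] — all 5 vertices reached)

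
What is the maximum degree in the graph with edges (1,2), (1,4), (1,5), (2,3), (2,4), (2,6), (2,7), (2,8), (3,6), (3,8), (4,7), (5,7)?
6 (attained at vertex 2)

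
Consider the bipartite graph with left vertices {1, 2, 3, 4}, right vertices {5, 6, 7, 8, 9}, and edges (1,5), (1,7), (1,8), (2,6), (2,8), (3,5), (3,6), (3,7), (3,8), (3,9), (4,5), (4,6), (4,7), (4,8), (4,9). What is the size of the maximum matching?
4 (matching: (1,8), (2,6), (3,9), (4,7); upper bound min(|L|,|R|) = min(4,5) = 4)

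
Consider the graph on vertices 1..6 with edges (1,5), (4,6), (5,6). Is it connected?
No, it has 3 components: {1, 4, 5, 6}, {2}, {3}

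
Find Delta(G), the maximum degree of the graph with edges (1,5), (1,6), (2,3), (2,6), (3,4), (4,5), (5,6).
3 (attained at vertices 5, 6)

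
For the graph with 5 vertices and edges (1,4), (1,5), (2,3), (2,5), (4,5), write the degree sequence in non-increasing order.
[3, 2, 2, 2, 1] (degrees: deg(1)=2, deg(2)=2, deg(3)=1, deg(4)=2, deg(5)=3)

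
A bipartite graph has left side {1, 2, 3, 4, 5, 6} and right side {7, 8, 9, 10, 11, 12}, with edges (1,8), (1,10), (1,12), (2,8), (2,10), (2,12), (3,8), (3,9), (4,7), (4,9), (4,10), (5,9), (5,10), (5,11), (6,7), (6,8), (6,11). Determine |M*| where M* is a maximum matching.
6 (matching: (1,12), (2,10), (3,9), (4,7), (5,11), (6,8); upper bound min(|L|,|R|) = min(6,6) = 6)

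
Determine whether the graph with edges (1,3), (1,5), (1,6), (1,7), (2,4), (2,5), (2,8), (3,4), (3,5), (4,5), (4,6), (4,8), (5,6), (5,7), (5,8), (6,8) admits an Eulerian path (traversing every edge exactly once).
No (4 vertices have odd degree: {2, 3, 4, 5}; Eulerian path requires 0 or 2)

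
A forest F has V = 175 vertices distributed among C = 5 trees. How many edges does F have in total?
170 (Each of the 5 component trees on V_i vertices has V_i - 1 edges; summing gives V - C = 175 - 5 = 170)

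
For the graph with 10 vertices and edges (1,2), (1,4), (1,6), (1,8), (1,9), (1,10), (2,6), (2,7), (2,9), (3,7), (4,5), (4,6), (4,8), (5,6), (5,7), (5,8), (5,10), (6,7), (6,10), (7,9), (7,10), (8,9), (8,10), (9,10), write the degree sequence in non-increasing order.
[6, 6, 6, 6, 5, 5, 5, 4, 4, 1] (degrees: deg(1)=6, deg(2)=4, deg(3)=1, deg(4)=4, deg(5)=5, deg(6)=6, deg(7)=6, deg(8)=5, deg(9)=5, deg(10)=6)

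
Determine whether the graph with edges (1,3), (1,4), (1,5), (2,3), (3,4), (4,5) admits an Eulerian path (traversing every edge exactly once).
No (4 vertices have odd degree: {1, 2, 3, 4}; Eulerian path requires 0 or 2)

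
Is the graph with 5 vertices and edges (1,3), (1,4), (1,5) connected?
No, it has 2 components: {1, 3, 4, 5}, {2}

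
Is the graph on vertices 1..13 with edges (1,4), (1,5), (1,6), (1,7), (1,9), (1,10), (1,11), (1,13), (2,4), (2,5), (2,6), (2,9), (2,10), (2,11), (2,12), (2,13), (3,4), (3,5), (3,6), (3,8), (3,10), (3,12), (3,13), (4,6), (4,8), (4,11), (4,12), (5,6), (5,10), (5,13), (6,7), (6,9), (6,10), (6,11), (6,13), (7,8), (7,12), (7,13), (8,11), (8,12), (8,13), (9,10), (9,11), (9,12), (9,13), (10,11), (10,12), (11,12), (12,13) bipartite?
No (odd cycle of length 3: 13 -> 1 -> 7 -> 13)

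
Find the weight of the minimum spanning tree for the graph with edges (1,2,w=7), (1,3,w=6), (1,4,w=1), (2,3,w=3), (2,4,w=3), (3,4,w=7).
7 (MST edges: (1,4,w=1), (2,3,w=3), (2,4,w=3); sum of weights 1 + 3 + 3 = 7)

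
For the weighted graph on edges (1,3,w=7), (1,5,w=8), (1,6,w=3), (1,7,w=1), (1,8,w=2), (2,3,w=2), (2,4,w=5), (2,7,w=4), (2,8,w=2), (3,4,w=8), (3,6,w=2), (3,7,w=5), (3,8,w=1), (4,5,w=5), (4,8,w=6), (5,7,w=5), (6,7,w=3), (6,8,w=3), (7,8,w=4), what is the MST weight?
18 (MST edges: (1,7,w=1), (1,8,w=2), (2,4,w=5), (2,8,w=2), (3,6,w=2), (3,8,w=1), (4,5,w=5); sum of weights 1 + 2 + 5 + 2 + 2 + 1 + 5 = 18)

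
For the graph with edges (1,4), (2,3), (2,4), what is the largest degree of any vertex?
2 (attained at vertices 2, 4)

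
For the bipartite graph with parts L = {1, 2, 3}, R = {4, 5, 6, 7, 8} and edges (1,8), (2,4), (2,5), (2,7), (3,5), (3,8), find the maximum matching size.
3 (matching: (1,8), (2,7), (3,5); upper bound min(|L|,|R|) = min(3,5) = 3)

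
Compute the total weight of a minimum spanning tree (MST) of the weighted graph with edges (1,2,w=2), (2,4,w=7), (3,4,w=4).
13 (MST edges: (1,2,w=2), (2,4,w=7), (3,4,w=4); sum of weights 2 + 7 + 4 = 13)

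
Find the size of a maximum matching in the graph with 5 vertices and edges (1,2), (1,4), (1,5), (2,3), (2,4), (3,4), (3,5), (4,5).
2 (matching: (2,3), (4,5); upper bound floor(n/2) = floor(5/2) = 2)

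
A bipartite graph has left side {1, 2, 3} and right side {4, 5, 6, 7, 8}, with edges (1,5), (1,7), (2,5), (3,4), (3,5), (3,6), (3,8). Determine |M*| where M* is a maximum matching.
3 (matching: (1,7), (2,5), (3,8); upper bound min(|L|,|R|) = min(3,5) = 3)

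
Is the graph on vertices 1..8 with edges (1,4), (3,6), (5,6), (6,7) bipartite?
Yes. Partition: {1, 2, 3, 5, 7, 8}, {4, 6}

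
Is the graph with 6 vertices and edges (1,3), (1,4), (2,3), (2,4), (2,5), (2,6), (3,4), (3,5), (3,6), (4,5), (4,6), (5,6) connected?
Yes (BFS from 1 visits [1, 3, 4, 2, 5, 6] — all 6 vertices reached)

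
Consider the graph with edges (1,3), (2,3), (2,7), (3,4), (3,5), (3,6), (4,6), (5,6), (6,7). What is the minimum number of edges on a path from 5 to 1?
2 (path: 5 -> 3 -> 1, 2 edges)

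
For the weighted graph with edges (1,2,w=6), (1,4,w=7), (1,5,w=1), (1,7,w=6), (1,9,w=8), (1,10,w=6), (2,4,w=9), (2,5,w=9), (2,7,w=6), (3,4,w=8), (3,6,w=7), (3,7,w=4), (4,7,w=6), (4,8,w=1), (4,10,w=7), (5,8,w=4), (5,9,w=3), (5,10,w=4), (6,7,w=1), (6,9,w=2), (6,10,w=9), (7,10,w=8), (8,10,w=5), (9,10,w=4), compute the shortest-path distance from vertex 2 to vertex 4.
9 (path: 2 -> 4; weights 9 = 9)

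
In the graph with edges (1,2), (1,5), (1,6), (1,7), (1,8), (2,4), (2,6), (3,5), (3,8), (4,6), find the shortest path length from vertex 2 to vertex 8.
2 (path: 2 -> 1 -> 8, 2 edges)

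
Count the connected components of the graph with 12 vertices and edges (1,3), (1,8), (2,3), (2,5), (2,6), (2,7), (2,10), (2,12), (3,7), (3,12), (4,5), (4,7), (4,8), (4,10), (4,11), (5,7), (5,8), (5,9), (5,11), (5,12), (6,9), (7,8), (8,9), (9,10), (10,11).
1 (components: {1, 2, 3, 4, 5, 6, 7, 8, 9, 10, 11, 12})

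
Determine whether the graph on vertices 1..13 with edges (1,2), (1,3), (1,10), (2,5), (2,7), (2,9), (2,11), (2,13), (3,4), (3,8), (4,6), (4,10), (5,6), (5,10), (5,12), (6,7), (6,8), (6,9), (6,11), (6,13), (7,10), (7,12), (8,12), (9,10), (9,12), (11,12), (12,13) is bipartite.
Yes. Partition: {1, 4, 5, 7, 8, 9, 11, 13}, {2, 3, 6, 10, 12}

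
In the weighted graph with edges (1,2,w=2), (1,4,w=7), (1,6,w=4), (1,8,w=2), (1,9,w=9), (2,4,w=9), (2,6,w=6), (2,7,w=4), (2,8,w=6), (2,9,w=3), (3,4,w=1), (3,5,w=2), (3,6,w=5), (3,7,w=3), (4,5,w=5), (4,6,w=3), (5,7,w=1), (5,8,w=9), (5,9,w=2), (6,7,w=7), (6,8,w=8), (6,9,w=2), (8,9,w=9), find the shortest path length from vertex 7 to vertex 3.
3 (path: 7 -> 3; weights 3 = 3)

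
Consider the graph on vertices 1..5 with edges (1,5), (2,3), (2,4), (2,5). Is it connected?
Yes (BFS from 1 visits [1, 5, 2, 3, 4] — all 5 vertices reached)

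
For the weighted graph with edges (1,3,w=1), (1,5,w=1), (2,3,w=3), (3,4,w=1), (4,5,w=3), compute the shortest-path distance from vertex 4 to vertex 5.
3 (path: 4 -> 5; weights 3 = 3)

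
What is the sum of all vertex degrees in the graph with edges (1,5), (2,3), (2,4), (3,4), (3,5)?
10 (handshake: sum of degrees = 2|E| = 2 x 5 = 10)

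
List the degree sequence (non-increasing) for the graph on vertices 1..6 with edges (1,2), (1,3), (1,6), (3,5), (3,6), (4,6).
[3, 3, 3, 1, 1, 1] (degrees: deg(1)=3, deg(2)=1, deg(3)=3, deg(4)=1, deg(5)=1, deg(6)=3)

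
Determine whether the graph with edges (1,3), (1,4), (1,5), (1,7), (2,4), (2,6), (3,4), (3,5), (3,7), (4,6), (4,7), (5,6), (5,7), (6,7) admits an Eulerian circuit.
No (2 vertices have odd degree: {4, 7}; Eulerian circuit requires 0)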